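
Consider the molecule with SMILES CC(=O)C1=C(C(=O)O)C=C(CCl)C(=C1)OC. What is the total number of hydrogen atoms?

11

Walk through each heavy atom and fill implicit hydrogens from standard valence (C 4, N 3, O 2, S 2, halogen 1):
  atom 1: C, bond orders sum to 1 (valence 4) → 3 H
  atom 2: C, bond orders sum to 4 (valence 4) → 0 H
  atom 3: O, bond orders sum to 2 (valence 2) → 0 H
  atom 4: C, bond orders sum to 4 (valence 4) → 0 H
  atom 5: C, bond orders sum to 4 (valence 4) → 0 H
  atom 6: C, bond orders sum to 4 (valence 4) → 0 H
  atom 7: O, bond orders sum to 2 (valence 2) → 0 H
  atom 8: O, bond orders sum to 1 (valence 2) → 1 H
  atom 9: C, bond orders sum to 3 (valence 4) → 1 H
  atom 10: C, bond orders sum to 4 (valence 4) → 0 H
  atom 11: C, bond orders sum to 2 (valence 4) → 2 H
  atom 12: Cl (halogen, monovalent) → 0 H
  atom 13: C, bond orders sum to 4 (valence 4) → 0 H
  atom 14: C, bond orders sum to 3 (valence 4) → 1 H
  atom 15: O, bond orders sum to 2 (valence 2) → 0 H
  atom 16: C, bond orders sum to 1 (valence 4) → 3 H
Total hydrogens: 11.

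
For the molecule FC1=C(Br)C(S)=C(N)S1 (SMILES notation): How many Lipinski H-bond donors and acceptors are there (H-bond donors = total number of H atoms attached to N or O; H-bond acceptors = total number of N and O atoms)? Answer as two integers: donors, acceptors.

2, 1

Donors: find every N or O and count the H atoms it carries.
  atom 8 (N): bond orders sum to 1 → 2 H
Lipinski HBD = 2.
Acceptors: N atoms = 1, O atoms = 0 → HBA = 1.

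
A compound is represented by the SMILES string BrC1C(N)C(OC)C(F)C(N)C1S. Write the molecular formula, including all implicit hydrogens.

Walk through each heavy atom and fill implicit hydrogens from standard valence (C 4, N 3, O 2, S 2, halogen 1):
  atom 1: Br (halogen, monovalent) → 0 H
  atom 2: C, bond orders sum to 3 (valence 4) → 1 H
  atom 3: C, bond orders sum to 3 (valence 4) → 1 H
  atom 4: N, bond orders sum to 1 (valence 3) → 2 H
  atom 5: C, bond orders sum to 3 (valence 4) → 1 H
  atom 6: O, bond orders sum to 2 (valence 2) → 0 H
  atom 7: C, bond orders sum to 1 (valence 4) → 3 H
  atom 8: C, bond orders sum to 3 (valence 4) → 1 H
  atom 9: F (halogen, monovalent) → 0 H
  atom 10: C, bond orders sum to 3 (valence 4) → 1 H
  atom 11: N, bond orders sum to 1 (valence 3) → 2 H
  atom 12: C, bond orders sum to 3 (valence 4) → 1 H
  atom 13: S, bond orders sum to 1 (valence 2) → 1 H
Totals → C:7, H:14, Br:1, F:1, N:2, O:1, S:1.
In Hill order: C7H14BrFN2OS.

C7H14BrFN2OS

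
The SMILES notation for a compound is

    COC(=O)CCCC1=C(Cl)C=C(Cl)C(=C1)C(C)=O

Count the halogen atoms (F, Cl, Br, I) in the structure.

2

Halogen atoms appear at heavy-atom positions 10, 13 (2×Cl).
Other groups present: 1 ester, 1 ketone.
Halogen count: 2.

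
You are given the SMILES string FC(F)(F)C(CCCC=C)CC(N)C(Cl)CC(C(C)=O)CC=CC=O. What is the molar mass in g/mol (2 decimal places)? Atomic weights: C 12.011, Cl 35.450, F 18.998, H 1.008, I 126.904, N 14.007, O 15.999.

First, the molecular formula is C18H27ClF3NO2 (counting implicit H from valence).
  C: 18 × 12.011 = 216.198
  Cl: 1 × 35.450 = 35.450
  F: 3 × 18.998 = 56.994
  H: 27 × 1.008 = 27.216
  N: 1 × 14.007 = 14.007
  O: 2 × 15.999 = 31.998
Sum: 18×12.011 + 1×35.450 + 3×18.998 + 27×1.008 + 1×14.007 + 2×15.999 = 381.863 → 381.86 g/mol.

381.86 g/mol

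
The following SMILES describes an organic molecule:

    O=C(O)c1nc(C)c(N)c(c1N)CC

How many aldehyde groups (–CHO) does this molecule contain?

Scan the SMILES for the aldehyde motif — none present.
Groups that are present: 1 carboxylic acid, 2 primary amine.

0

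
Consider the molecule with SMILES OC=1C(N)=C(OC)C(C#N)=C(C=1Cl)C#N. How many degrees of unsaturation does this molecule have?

Molecular formula: C9H6ClN3O2.
DoU = (2C + 2 + N − H − X) / 2, where X is the halogen count and O/S are ignored.
    = (2·9 + 2 + 3 − 6 − 1) / 2 = 16 / 2 = 8.

8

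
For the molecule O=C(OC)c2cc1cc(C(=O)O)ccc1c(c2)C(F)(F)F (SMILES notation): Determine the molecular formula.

Walk through each heavy atom and fill implicit hydrogens from standard valence (C 4, N 3, O 2, S 2, halogen 1); for lowercase aromatic atoms, an aromatic c carries 1 H when it has two neighbours and 0 H with three, and aromatic n carries 0 H:
  atom 1: O, bond orders sum to 2 (valence 2) → 0 H
  atom 2: C, bond orders sum to 4 (valence 4) → 0 H
  atom 3: O, bond orders sum to 2 (valence 2) → 0 H
  atom 4: C, bond orders sum to 1 (valence 4) → 3 H
  atom 5: aromatic c, 3 neighbours → 0 H
  atom 6: aromatic c, 2 neighbours → 1 H
  atom 7: aromatic c, 3 neighbours → 0 H
  atom 8: aromatic c, 2 neighbours → 1 H
  atom 9: aromatic c, 3 neighbours → 0 H
  atom 10: C, bond orders sum to 4 (valence 4) → 0 H
  atom 11: O, bond orders sum to 2 (valence 2) → 0 H
  atom 12: O, bond orders sum to 1 (valence 2) → 1 H
  atom 13: aromatic c, 2 neighbours → 1 H
  atom 14: aromatic c, 2 neighbours → 1 H
  atom 15: aromatic c, 3 neighbours → 0 H
  atom 16: aromatic c, 3 neighbours → 0 H
  atom 17: aromatic c, 2 neighbours → 1 H
  atom 18: C, bond orders sum to 4 (valence 4) → 0 H
  atom 19: F (halogen, monovalent) → 0 H
  atom 20: F (halogen, monovalent) → 0 H
  atom 21: F (halogen, monovalent) → 0 H
Totals → C:14, H:9, F:3, O:4.

C14H9F3O4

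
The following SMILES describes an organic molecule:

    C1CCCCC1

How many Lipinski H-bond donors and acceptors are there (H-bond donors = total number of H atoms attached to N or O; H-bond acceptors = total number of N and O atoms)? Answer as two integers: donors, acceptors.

Donors: find every N or O and count the H atoms it carries.
  (no N or O atoms present)
Lipinski HBD = 0.
Acceptors: N atoms = 0, O atoms = 0 → HBA = 0.

0, 0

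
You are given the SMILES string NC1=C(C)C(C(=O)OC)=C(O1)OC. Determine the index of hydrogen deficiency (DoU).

4

Degree of unsaturation = (number of rings) + (number of π bonds).
Ring closures in the SMILES: 1.
π bonds: 3 double bonds (each 1 DoU) → 3 DoU from unsaturation.
Total DoU = 1 + 3 = 4.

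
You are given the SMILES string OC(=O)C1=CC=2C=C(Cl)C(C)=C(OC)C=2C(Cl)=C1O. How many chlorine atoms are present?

Scan the SMILES for Cl atoms (remember two-letter symbols like Cl and Br are single atoms).
Chlorine count: 2.

2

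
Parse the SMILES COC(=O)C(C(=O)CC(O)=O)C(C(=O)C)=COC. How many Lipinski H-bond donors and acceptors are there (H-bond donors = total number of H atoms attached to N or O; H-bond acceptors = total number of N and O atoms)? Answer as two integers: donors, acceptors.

Donors: find every N or O and count the H atoms it carries.
  atom 2 (O): bond orders sum to 2 → 0 H
  atom 4 (O): bond orders sum to 2 → 0 H
  atom 7 (O): bond orders sum to 2 → 0 H
  atom 10 (O): bond orders sum to 1 → 1 H
  atom 11 (O): bond orders sum to 2 → 0 H
  atom 14 (O): bond orders sum to 2 → 0 H
  atom 17 (O): bond orders sum to 2 → 0 H
Lipinski HBD = 1.
Acceptors: N atoms = 0, O atoms = 7 → HBA = 7.

1, 7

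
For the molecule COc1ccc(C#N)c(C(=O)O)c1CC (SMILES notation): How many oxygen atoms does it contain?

Scan the SMILES for O atoms (remember two-letter symbols like Cl and Br are single atoms).
Oxygen count: 3.

3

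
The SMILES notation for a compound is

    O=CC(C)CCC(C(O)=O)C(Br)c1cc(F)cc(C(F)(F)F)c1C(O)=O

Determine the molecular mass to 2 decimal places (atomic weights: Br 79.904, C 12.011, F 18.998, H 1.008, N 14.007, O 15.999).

443.19 g/mol

First, the molecular formula is C16H15BrF4O5 (counting implicit H from valence).
  Br: 1 × 79.904 = 79.904
  C: 16 × 12.011 = 192.176
  F: 4 × 18.998 = 75.992
  H: 15 × 1.008 = 15.120
  O: 5 × 15.999 = 79.995
Sum: 1×79.904 + 16×12.011 + 4×18.998 + 15×1.008 + 5×15.999 = 443.187 → 443.19 g/mol.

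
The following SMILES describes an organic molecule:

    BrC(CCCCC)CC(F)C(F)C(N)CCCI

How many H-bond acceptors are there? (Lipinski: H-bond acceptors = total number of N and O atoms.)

1

N atoms: 1; O atoms: 0.
Lipinski HBA = 1 + 0 = 1.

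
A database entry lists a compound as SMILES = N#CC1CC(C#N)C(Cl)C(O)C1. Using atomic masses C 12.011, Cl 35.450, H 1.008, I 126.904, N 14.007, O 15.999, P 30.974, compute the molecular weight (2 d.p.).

184.62 g/mol

First, the molecular formula is C8H9ClN2O (counting implicit H from valence).
  C: 8 × 12.011 = 96.088
  Cl: 1 × 35.450 = 35.450
  H: 9 × 1.008 = 9.072
  N: 2 × 14.007 = 28.014
  O: 1 × 15.999 = 15.999
Sum: 8×12.011 + 1×35.450 + 9×1.008 + 2×14.007 + 1×15.999 = 184.623 → 184.62 g/mol.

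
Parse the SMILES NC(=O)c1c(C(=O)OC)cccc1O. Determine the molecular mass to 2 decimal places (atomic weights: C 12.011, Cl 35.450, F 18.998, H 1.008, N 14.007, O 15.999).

First, the molecular formula is C9H9NO4 (counting implicit H from valence).
  C: 9 × 12.011 = 108.099
  H: 9 × 1.008 = 9.072
  N: 1 × 14.007 = 14.007
  O: 4 × 15.999 = 63.996
Sum: 9×12.011 + 9×1.008 + 1×14.007 + 4×15.999 = 195.174 → 195.17 g/mol.

195.17 g/mol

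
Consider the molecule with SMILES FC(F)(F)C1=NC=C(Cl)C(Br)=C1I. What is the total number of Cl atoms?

1

Scan the SMILES for Cl atoms (remember two-letter symbols like Cl and Br are single atoms).
Chlorine count: 1.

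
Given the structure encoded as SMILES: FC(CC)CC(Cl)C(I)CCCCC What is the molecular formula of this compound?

C11H21ClFI

Walk through each heavy atom and fill implicit hydrogens from standard valence (C 4, N 3, O 2, S 2, halogen 1):
  atom 1: F (halogen, monovalent) → 0 H
  atom 2: C, bond orders sum to 3 (valence 4) → 1 H
  atom 3: C, bond orders sum to 2 (valence 4) → 2 H
  atom 4: C, bond orders sum to 1 (valence 4) → 3 H
  atom 5: C, bond orders sum to 2 (valence 4) → 2 H
  atom 6: C, bond orders sum to 3 (valence 4) → 1 H
  atom 7: Cl (halogen, monovalent) → 0 H
  atom 8: C, bond orders sum to 3 (valence 4) → 1 H
  atom 9: I (halogen, monovalent) → 0 H
  atom 10: C, bond orders sum to 2 (valence 4) → 2 H
  atom 11: C, bond orders sum to 2 (valence 4) → 2 H
  atom 12: C, bond orders sum to 2 (valence 4) → 2 H
  atom 13: C, bond orders sum to 2 (valence 4) → 2 H
  atom 14: C, bond orders sum to 1 (valence 4) → 3 H
Totals → C:11, H:21, Cl:1, F:1, I:1.
In Hill order: C11H21ClFI.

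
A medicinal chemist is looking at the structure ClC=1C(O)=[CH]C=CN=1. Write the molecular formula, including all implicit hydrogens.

Walk through each heavy atom and fill implicit hydrogens from standard valence (C 4, N 3, O 2, S 2, halogen 1):
  atom 1: Cl (halogen, monovalent) → 0 H
  atom 2: C, bond orders sum to 4 (valence 4) → 0 H
  atom 3: C, bond orders sum to 4 (valence 4) → 0 H
  atom 4: O, bond orders sum to 1 (valence 2) → 1 H
  atom 5: C with explicit H count 1
  atom 6: C, bond orders sum to 3 (valence 4) → 1 H
  atom 7: C, bond orders sum to 3 (valence 4) → 1 H
  atom 8: N, bond orders sum to 3 (valence 3) → 0 H
Totals → C:5, H:4, Cl:1, N:1, O:1.

C5H4ClNO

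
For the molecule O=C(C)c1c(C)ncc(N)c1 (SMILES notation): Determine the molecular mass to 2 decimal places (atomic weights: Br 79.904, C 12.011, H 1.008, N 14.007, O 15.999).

First, the molecular formula is C8H10N2O (counting implicit H from valence).
  C: 8 × 12.011 = 96.088
  H: 10 × 1.008 = 10.080
  N: 2 × 14.007 = 28.014
  O: 1 × 15.999 = 15.999
Sum: 8×12.011 + 10×1.008 + 2×14.007 + 1×15.999 = 150.181 → 150.18 g/mol.

150.18 g/mol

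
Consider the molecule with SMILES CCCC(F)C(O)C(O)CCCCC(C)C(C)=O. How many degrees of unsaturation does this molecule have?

Molecular formula: C14H27FO3.
DoU = (2C + 2 + N − H − X) / 2, where X is the halogen count and O/S are ignored.
    = (2·14 + 2 + 0 − 27 − 1) / 2 = 2 / 2 = 1.

1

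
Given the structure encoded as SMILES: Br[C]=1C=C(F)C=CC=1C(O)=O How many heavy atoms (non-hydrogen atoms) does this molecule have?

Every atom symbol written in the SMILES (organic subset) is one heavy atom; implicit H are not written.
Heavy atoms by element → Br:1, C:7, F:1, O:2.
Total: 11.

11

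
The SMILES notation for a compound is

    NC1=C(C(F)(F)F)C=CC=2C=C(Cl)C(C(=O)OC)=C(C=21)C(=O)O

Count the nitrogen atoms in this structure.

Scan the SMILES for N atoms (remember two-letter symbols like Cl and Br are single atoms).
Nitrogen count: 1.

1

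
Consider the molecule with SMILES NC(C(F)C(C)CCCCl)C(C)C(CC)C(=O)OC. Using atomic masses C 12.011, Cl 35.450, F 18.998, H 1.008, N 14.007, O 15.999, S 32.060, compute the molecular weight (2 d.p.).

First, the molecular formula is C14H27ClFNO2 (counting implicit H from valence).
  C: 14 × 12.011 = 168.154
  Cl: 1 × 35.450 = 35.450
  F: 1 × 18.998 = 18.998
  H: 27 × 1.008 = 27.216
  N: 1 × 14.007 = 14.007
  O: 2 × 15.999 = 31.998
Sum: 14×12.011 + 1×35.450 + 1×18.998 + 27×1.008 + 1×14.007 + 2×15.999 = 295.823 → 295.82 g/mol.

295.82 g/mol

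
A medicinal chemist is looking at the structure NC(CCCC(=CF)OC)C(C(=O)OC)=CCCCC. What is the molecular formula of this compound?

Walk through each heavy atom and fill implicit hydrogens from standard valence (C 4, N 3, O 2, S 2, halogen 1):
  atom 1: N, bond orders sum to 1 (valence 3) → 2 H
  atom 2: C, bond orders sum to 3 (valence 4) → 1 H
  atom 3: C, bond orders sum to 2 (valence 4) → 2 H
  atom 4: C, bond orders sum to 2 (valence 4) → 2 H
  atom 5: C, bond orders sum to 2 (valence 4) → 2 H
  atom 6: C, bond orders sum to 4 (valence 4) → 0 H
  atom 7: C, bond orders sum to 3 (valence 4) → 1 H
  atom 8: F (halogen, monovalent) → 0 H
  atom 9: O, bond orders sum to 2 (valence 2) → 0 H
  atom 10: C, bond orders sum to 1 (valence 4) → 3 H
  atom 11: C, bond orders sum to 4 (valence 4) → 0 H
  atom 12: C, bond orders sum to 4 (valence 4) → 0 H
  atom 13: O, bond orders sum to 2 (valence 2) → 0 H
  atom 14: O, bond orders sum to 2 (valence 2) → 0 H
  atom 15: C, bond orders sum to 1 (valence 4) → 3 H
  atom 16: C, bond orders sum to 3 (valence 4) → 1 H
  atom 17: C, bond orders sum to 2 (valence 4) → 2 H
  atom 18: C, bond orders sum to 2 (valence 4) → 2 H
  atom 19: C, bond orders sum to 2 (valence 4) → 2 H
  atom 20: C, bond orders sum to 1 (valence 4) → 3 H
Totals → C:15, H:26, F:1, N:1, O:3.
In Hill order: C15H26FNO3.

C15H26FNO3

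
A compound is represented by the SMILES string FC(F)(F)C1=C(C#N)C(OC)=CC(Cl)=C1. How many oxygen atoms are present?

1

Scan the SMILES for O atoms (remember two-letter symbols like Cl and Br are single atoms).
Oxygen count: 1.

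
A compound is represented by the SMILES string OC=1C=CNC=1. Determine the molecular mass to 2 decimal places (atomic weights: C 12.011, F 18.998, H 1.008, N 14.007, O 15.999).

First, the molecular formula is C4H5NO (counting implicit H from valence).
  C: 4 × 12.011 = 48.044
  H: 5 × 1.008 = 5.040
  N: 1 × 14.007 = 14.007
  O: 1 × 15.999 = 15.999
Sum: 4×12.011 + 5×1.008 + 1×14.007 + 1×15.999 = 83.090 → 83.09 g/mol.

83.09 g/mol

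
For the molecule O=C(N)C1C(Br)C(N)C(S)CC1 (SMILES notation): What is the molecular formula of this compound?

C7H13BrN2OS

Walk through each heavy atom and fill implicit hydrogens from standard valence (C 4, N 3, O 2, S 2, halogen 1):
  atom 1: O, bond orders sum to 2 (valence 2) → 0 H
  atom 2: C, bond orders sum to 4 (valence 4) → 0 H
  atom 3: N, bond orders sum to 1 (valence 3) → 2 H
  atom 4: C, bond orders sum to 3 (valence 4) → 1 H
  atom 5: C, bond orders sum to 3 (valence 4) → 1 H
  atom 6: Br (halogen, monovalent) → 0 H
  atom 7: C, bond orders sum to 3 (valence 4) → 1 H
  atom 8: N, bond orders sum to 1 (valence 3) → 2 H
  atom 9: C, bond orders sum to 3 (valence 4) → 1 H
  atom 10: S, bond orders sum to 1 (valence 2) → 1 H
  atom 11: C, bond orders sum to 2 (valence 4) → 2 H
  atom 12: C, bond orders sum to 2 (valence 4) → 2 H
Totals → C:7, H:13, Br:1, N:2, O:1, S:1.
In Hill order: C7H13BrN2OS.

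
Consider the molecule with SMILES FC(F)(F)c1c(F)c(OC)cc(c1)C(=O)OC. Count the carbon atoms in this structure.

10

Count every carbon token in the SMILES (each C, including those in ring-closure positions and inside branches).
Carbon count: 10.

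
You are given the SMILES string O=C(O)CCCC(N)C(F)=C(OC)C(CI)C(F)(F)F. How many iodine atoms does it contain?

Scan the SMILES for I atoms (remember two-letter symbols like Cl and Br are single atoms).
Iodine count: 1.

1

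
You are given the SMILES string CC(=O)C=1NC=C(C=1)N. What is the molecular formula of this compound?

C6H8N2O

Walk through each heavy atom and fill implicit hydrogens from standard valence (C 4, N 3, O 2, S 2, halogen 1):
  atom 1: C, bond orders sum to 1 (valence 4) → 3 H
  atom 2: C, bond orders sum to 4 (valence 4) → 0 H
  atom 3: O, bond orders sum to 2 (valence 2) → 0 H
  atom 4: C, bond orders sum to 4 (valence 4) → 0 H
  atom 5: N, bond orders sum to 2 (valence 3) → 1 H
  atom 6: C, bond orders sum to 3 (valence 4) → 1 H
  atom 7: C, bond orders sum to 4 (valence 4) → 0 H
  atom 8: C, bond orders sum to 3 (valence 4) → 1 H
  atom 9: N, bond orders sum to 1 (valence 3) → 2 H
Totals → C:6, H:8, N:2, O:1.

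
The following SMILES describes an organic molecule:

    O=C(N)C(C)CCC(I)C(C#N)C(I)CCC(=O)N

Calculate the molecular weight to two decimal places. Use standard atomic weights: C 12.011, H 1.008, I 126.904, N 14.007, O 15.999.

491.11 g/mol

First, the molecular formula is C12H19I2N3O2 (counting implicit H from valence).
  C: 12 × 12.011 = 144.132
  H: 19 × 1.008 = 19.152
  I: 2 × 126.904 = 253.808
  N: 3 × 14.007 = 42.021
  O: 2 × 15.999 = 31.998
Sum: 12×12.011 + 19×1.008 + 2×126.904 + 3×14.007 + 2×15.999 = 491.111 → 491.11 g/mol.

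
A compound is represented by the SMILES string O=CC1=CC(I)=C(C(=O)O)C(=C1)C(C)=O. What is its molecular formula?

C10H7IO4

Walk through each heavy atom and fill implicit hydrogens from standard valence (C 4, N 3, O 2, S 2, halogen 1):
  atom 1: O, bond orders sum to 2 (valence 2) → 0 H
  atom 2: C, bond orders sum to 3 (valence 4) → 1 H
  atom 3: C, bond orders sum to 4 (valence 4) → 0 H
  atom 4: C, bond orders sum to 3 (valence 4) → 1 H
  atom 5: C, bond orders sum to 4 (valence 4) → 0 H
  atom 6: I (halogen, monovalent) → 0 H
  atom 7: C, bond orders sum to 4 (valence 4) → 0 H
  atom 8: C, bond orders sum to 4 (valence 4) → 0 H
  atom 9: O, bond orders sum to 2 (valence 2) → 0 H
  atom 10: O, bond orders sum to 1 (valence 2) → 1 H
  atom 11: C, bond orders sum to 4 (valence 4) → 0 H
  atom 12: C, bond orders sum to 3 (valence 4) → 1 H
  atom 13: C, bond orders sum to 4 (valence 4) → 0 H
  atom 14: C, bond orders sum to 1 (valence 4) → 3 H
  atom 15: O, bond orders sum to 2 (valence 2) → 0 H
Totals → C:10, H:7, I:1, O:4.
In Hill order: C10H7IO4.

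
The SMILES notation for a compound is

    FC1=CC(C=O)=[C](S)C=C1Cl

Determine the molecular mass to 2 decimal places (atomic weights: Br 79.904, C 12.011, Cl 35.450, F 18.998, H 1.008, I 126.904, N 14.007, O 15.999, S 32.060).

First, the molecular formula is C7H4ClFOS (counting implicit H from valence).
  C: 7 × 12.011 = 84.077
  Cl: 1 × 35.450 = 35.450
  F: 1 × 18.998 = 18.998
  H: 4 × 1.008 = 4.032
  O: 1 × 15.999 = 15.999
  S: 1 × 32.060 = 32.060
Sum: 7×12.011 + 1×35.450 + 1×18.998 + 4×1.008 + 1×15.999 + 1×32.060 = 190.616 → 190.62 g/mol.

190.62 g/mol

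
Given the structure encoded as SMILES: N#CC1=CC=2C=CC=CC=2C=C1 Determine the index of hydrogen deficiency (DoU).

9

Molecular formula: C11H7N.
DoU = (2C + 2 + N − H − X) / 2, where X is the halogen count and O/S are ignored.
    = (2·11 + 2 + 1 − 7 − 0) / 2 = 18 / 2 = 9.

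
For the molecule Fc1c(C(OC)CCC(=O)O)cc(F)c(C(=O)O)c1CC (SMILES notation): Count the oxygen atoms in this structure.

5

Scan the SMILES for O atoms (remember two-letter symbols like Cl and Br are single atoms).
Oxygen count: 5.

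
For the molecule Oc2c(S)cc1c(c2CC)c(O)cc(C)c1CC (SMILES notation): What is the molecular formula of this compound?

Walk through each heavy atom and fill implicit hydrogens from standard valence (C 4, N 3, O 2, S 2, halogen 1); for lowercase aromatic atoms, an aromatic c carries 1 H when it has two neighbours and 0 H with three, and aromatic n carries 0 H:
  atom 1: O, bond orders sum to 1 (valence 2) → 1 H
  atom 2: aromatic c, 3 neighbours → 0 H
  atom 3: aromatic c, 3 neighbours → 0 H
  atom 4: S, bond orders sum to 1 (valence 2) → 1 H
  atom 5: aromatic c, 2 neighbours → 1 H
  atom 6: aromatic c, 3 neighbours → 0 H
  atom 7: aromatic c, 3 neighbours → 0 H
  atom 8: aromatic c, 3 neighbours → 0 H
  atom 9: C, bond orders sum to 2 (valence 4) → 2 H
  atom 10: C, bond orders sum to 1 (valence 4) → 3 H
  atom 11: aromatic c, 3 neighbours → 0 H
  atom 12: O, bond orders sum to 1 (valence 2) → 1 H
  atom 13: aromatic c, 2 neighbours → 1 H
  atom 14: aromatic c, 3 neighbours → 0 H
  atom 15: C, bond orders sum to 1 (valence 4) → 3 H
  atom 16: aromatic c, 3 neighbours → 0 H
  atom 17: C, bond orders sum to 2 (valence 4) → 2 H
  atom 18: C, bond orders sum to 1 (valence 4) → 3 H
Totals → C:15, H:18, O:2, S:1.

C15H18O2S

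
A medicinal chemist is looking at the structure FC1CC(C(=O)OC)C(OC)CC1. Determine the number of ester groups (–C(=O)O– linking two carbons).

1

The ester motif appears at heavy-atom position 5 in the SMILES.
Other groups present: 1 ether.
Ester count: 1.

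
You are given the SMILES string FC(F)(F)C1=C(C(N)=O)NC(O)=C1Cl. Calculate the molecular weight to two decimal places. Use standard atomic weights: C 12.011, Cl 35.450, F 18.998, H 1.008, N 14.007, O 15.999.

First, the molecular formula is C6H4ClF3N2O2 (counting implicit H from valence).
  C: 6 × 12.011 = 72.066
  Cl: 1 × 35.450 = 35.450
  F: 3 × 18.998 = 56.994
  H: 4 × 1.008 = 4.032
  N: 2 × 14.007 = 28.014
  O: 2 × 15.999 = 31.998
Sum: 6×12.011 + 1×35.450 + 3×18.998 + 4×1.008 + 2×14.007 + 2×15.999 = 228.554 → 228.55 g/mol.

228.55 g/mol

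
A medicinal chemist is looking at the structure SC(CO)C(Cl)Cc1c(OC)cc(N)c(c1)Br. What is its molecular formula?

Walk through each heavy atom and fill implicit hydrogens from standard valence (C 4, N 3, O 2, S 2, halogen 1); for lowercase aromatic atoms, an aromatic c carries 1 H when it has two neighbours and 0 H with three, and aromatic n carries 0 H:
  atom 1: S, bond orders sum to 1 (valence 2) → 1 H
  atom 2: C, bond orders sum to 3 (valence 4) → 1 H
  atom 3: C, bond orders sum to 2 (valence 4) → 2 H
  atom 4: O, bond orders sum to 1 (valence 2) → 1 H
  atom 5: C, bond orders sum to 3 (valence 4) → 1 H
  atom 6: Cl (halogen, monovalent) → 0 H
  atom 7: C, bond orders sum to 2 (valence 4) → 2 H
  atom 8: aromatic c, 3 neighbours → 0 H
  atom 9: aromatic c, 3 neighbours → 0 H
  atom 10: O, bond orders sum to 2 (valence 2) → 0 H
  atom 11: C, bond orders sum to 1 (valence 4) → 3 H
  atom 12: aromatic c, 2 neighbours → 1 H
  atom 13: aromatic c, 3 neighbours → 0 H
  atom 14: N, bond orders sum to 1 (valence 3) → 2 H
  atom 15: aromatic c, 3 neighbours → 0 H
  atom 16: aromatic c, 2 neighbours → 1 H
  atom 17: Br (halogen, monovalent) → 0 H
Totals → C:11, H:15, Br:1, Cl:1, N:1, O:2, S:1.
In Hill order: C11H15BrClNO2S.

C11H15BrClNO2S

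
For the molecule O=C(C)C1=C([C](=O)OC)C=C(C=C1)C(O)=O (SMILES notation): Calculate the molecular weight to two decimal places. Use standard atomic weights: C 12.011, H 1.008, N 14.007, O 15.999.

222.20 g/mol

First, the molecular formula is C11H10O5 (counting implicit H from valence).
  C: 11 × 12.011 = 132.121
  H: 10 × 1.008 = 10.080
  O: 5 × 15.999 = 79.995
Sum: 11×12.011 + 10×1.008 + 5×15.999 = 222.196 → 222.20 g/mol.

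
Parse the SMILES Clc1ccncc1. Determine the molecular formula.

Walk through each heavy atom and fill implicit hydrogens from standard valence (C 4, N 3, O 2, S 2, halogen 1); for lowercase aromatic atoms, an aromatic c carries 1 H when it has two neighbours and 0 H with three, and aromatic n carries 0 H:
  atom 1: Cl (halogen, monovalent) → 0 H
  atom 2: aromatic c, 3 neighbours → 0 H
  atom 3: aromatic c, 2 neighbours → 1 H
  atom 4: aromatic c, 2 neighbours → 1 H
  atom 5: aromatic n, 2 neighbours → 0 H
  atom 6: aromatic c, 2 neighbours → 1 H
  atom 7: aromatic c, 2 neighbours → 1 H
Totals → C:5, H:4, Cl:1, N:1.
In Hill order: C5H4ClN.

C5H4ClN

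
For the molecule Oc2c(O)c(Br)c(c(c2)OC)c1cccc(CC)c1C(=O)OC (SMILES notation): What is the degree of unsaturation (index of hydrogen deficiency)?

Molecular formula: C17H17BrO5.
DoU = (2C + 2 + N − H − X) / 2, where X is the halogen count and O/S are ignored.
    = (2·17 + 2 + 0 − 17 − 1) / 2 = 18 / 2 = 9.

9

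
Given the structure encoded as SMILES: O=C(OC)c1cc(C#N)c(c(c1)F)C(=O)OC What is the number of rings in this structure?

In SMILES, each pair of matching ring-closure digits denotes one ring-closing bond; the number of such bonds equals the number of independent rings.
Ring-closure bonds here: 1.

1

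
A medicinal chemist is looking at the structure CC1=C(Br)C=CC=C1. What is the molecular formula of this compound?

Walk through each heavy atom and fill implicit hydrogens from standard valence (C 4, N 3, O 2, S 2, halogen 1):
  atom 1: C, bond orders sum to 1 (valence 4) → 3 H
  atom 2: C, bond orders sum to 4 (valence 4) → 0 H
  atom 3: C, bond orders sum to 4 (valence 4) → 0 H
  atom 4: Br (halogen, monovalent) → 0 H
  atom 5: C, bond orders sum to 3 (valence 4) → 1 H
  atom 6: C, bond orders sum to 3 (valence 4) → 1 H
  atom 7: C, bond orders sum to 3 (valence 4) → 1 H
  atom 8: C, bond orders sum to 3 (valence 4) → 1 H
Totals → C:7, H:7, Br:1.
In Hill order: C7H7Br.

C7H7Br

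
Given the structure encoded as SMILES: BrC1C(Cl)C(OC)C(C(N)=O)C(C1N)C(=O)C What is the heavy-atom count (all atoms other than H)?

Every atom symbol written in the SMILES (organic subset) is one heavy atom; implicit H are not written.
Heavy atoms by element → Br:1, C:10, Cl:1, N:2, O:3.
Total: 17.

17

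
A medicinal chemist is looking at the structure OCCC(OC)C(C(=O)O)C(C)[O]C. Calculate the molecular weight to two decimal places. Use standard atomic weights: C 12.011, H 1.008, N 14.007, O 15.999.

First, the molecular formula is C9H18O5 (counting implicit H from valence).
  C: 9 × 12.011 = 108.099
  H: 18 × 1.008 = 18.144
  O: 5 × 15.999 = 79.995
Sum: 9×12.011 + 18×1.008 + 5×15.999 = 206.238 → 206.24 g/mol.

206.24 g/mol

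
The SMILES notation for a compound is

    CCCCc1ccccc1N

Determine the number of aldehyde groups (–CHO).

Scan the SMILES for the aldehyde motif — none present.
Groups that are present: 1 primary amine.

0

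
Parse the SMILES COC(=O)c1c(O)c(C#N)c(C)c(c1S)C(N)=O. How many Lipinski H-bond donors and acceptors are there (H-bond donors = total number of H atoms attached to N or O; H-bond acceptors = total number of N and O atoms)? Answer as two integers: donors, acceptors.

3, 6

Donors: find every N or O and count the H atoms it carries.
  atom 2 (O): bond orders sum to 2 → 0 H
  atom 4 (O): bond orders sum to 2 → 0 H
  atom 7 (O): bond orders sum to 1 → 1 H
  atom 10 (N): bond orders sum to 3 → 0 H
  atom 17 (N): bond orders sum to 1 → 2 H
  atom 18 (O): bond orders sum to 2 → 0 H
Lipinski HBD = 3.
Acceptors: N atoms = 2, O atoms = 4 → HBA = 6.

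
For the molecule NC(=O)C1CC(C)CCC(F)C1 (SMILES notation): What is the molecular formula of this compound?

C9H16FNO

Walk through each heavy atom and fill implicit hydrogens from standard valence (C 4, N 3, O 2, S 2, halogen 1):
  atom 1: N, bond orders sum to 1 (valence 3) → 2 H
  atom 2: C, bond orders sum to 4 (valence 4) → 0 H
  atom 3: O, bond orders sum to 2 (valence 2) → 0 H
  atom 4: C, bond orders sum to 3 (valence 4) → 1 H
  atom 5: C, bond orders sum to 2 (valence 4) → 2 H
  atom 6: C, bond orders sum to 3 (valence 4) → 1 H
  atom 7: C, bond orders sum to 1 (valence 4) → 3 H
  atom 8: C, bond orders sum to 2 (valence 4) → 2 H
  atom 9: C, bond orders sum to 2 (valence 4) → 2 H
  atom 10: C, bond orders sum to 3 (valence 4) → 1 H
  atom 11: F (halogen, monovalent) → 0 H
  atom 12: C, bond orders sum to 2 (valence 4) → 2 H
Totals → C:9, H:16, F:1, N:1, O:1.
In Hill order: C9H16FNO.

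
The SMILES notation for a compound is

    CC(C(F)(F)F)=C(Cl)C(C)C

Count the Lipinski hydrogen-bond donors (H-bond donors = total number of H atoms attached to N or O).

0

Donors: find every N or O and count the H atoms it carries.
  (no N or O atoms present)
Lipinski HBD = 0.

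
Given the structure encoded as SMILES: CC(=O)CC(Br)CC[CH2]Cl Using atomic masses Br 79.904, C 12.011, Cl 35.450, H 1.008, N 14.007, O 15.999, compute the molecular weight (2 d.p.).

227.53 g/mol

First, the molecular formula is C7H12BrClO (counting implicit H from valence).
  Br: 1 × 79.904 = 79.904
  C: 7 × 12.011 = 84.077
  Cl: 1 × 35.450 = 35.450
  H: 12 × 1.008 = 12.096
  O: 1 × 15.999 = 15.999
Sum: 1×79.904 + 7×12.011 + 1×35.450 + 12×1.008 + 1×15.999 = 227.526 → 227.53 g/mol.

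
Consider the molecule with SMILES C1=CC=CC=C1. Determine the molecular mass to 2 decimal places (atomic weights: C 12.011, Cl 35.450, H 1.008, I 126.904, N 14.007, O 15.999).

First, the molecular formula is C6H6 (counting implicit H from valence).
  C: 6 × 12.011 = 72.066
  H: 6 × 1.008 = 6.048
Sum: 6×12.011 + 6×1.008 = 78.114 → 78.11 g/mol.

78.11 g/mol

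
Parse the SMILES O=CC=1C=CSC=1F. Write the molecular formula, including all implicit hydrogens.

Walk through each heavy atom and fill implicit hydrogens from standard valence (C 4, N 3, O 2, S 2, halogen 1):
  atom 1: O, bond orders sum to 2 (valence 2) → 0 H
  atom 2: C, bond orders sum to 3 (valence 4) → 1 H
  atom 3: C, bond orders sum to 4 (valence 4) → 0 H
  atom 4: C, bond orders sum to 3 (valence 4) → 1 H
  atom 5: C, bond orders sum to 3 (valence 4) → 1 H
  atom 6: S, bond orders sum to 2 (valence 2) → 0 H
  atom 7: C, bond orders sum to 4 (valence 4) → 0 H
  atom 8: F (halogen, monovalent) → 0 H
Totals → C:5, H:3, F:1, O:1, S:1.

C5H3FOS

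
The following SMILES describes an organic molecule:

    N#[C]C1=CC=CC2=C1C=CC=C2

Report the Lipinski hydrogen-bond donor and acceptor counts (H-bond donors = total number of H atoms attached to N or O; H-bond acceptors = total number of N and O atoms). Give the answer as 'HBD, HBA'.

0, 1

Donors: find every N or O and count the H atoms it carries.
  atom 1 (N): bond orders sum to 3 → 0 H
Lipinski HBD = 0.
Acceptors: N atoms = 1, O atoms = 0 → HBA = 1.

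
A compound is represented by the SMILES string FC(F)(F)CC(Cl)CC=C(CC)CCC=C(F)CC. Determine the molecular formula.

C14H21ClF4

Walk through each heavy atom and fill implicit hydrogens from standard valence (C 4, N 3, O 2, S 2, halogen 1):
  atom 1: F (halogen, monovalent) → 0 H
  atom 2: C, bond orders sum to 4 (valence 4) → 0 H
  atom 3: F (halogen, monovalent) → 0 H
  atom 4: F (halogen, monovalent) → 0 H
  atom 5: C, bond orders sum to 2 (valence 4) → 2 H
  atom 6: C, bond orders sum to 3 (valence 4) → 1 H
  atom 7: Cl (halogen, monovalent) → 0 H
  atom 8: C, bond orders sum to 2 (valence 4) → 2 H
  atom 9: C, bond orders sum to 3 (valence 4) → 1 H
  atom 10: C, bond orders sum to 4 (valence 4) → 0 H
  atom 11: C, bond orders sum to 2 (valence 4) → 2 H
  atom 12: C, bond orders sum to 1 (valence 4) → 3 H
  atom 13: C, bond orders sum to 2 (valence 4) → 2 H
  atom 14: C, bond orders sum to 2 (valence 4) → 2 H
  atom 15: C, bond orders sum to 3 (valence 4) → 1 H
  atom 16: C, bond orders sum to 4 (valence 4) → 0 H
  atom 17: F (halogen, monovalent) → 0 H
  atom 18: C, bond orders sum to 2 (valence 4) → 2 H
  atom 19: C, bond orders sum to 1 (valence 4) → 3 H
Totals → C:14, H:21, Cl:1, F:4.
In Hill order: C14H21ClF4.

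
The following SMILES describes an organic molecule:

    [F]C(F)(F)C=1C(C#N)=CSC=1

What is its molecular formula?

Walk through each heavy atom and fill implicit hydrogens from standard valence (C 4, N 3, O 2, S 2, halogen 1):
  atom 1: F with explicit H count 0
  atom 2: C, bond orders sum to 4 (valence 4) → 0 H
  atom 3: F (halogen, monovalent) → 0 H
  atom 4: F (halogen, monovalent) → 0 H
  atom 5: C, bond orders sum to 4 (valence 4) → 0 H
  atom 6: C, bond orders sum to 4 (valence 4) → 0 H
  atom 7: C, bond orders sum to 4 (valence 4) → 0 H
  atom 8: N, bond orders sum to 3 (valence 3) → 0 H
  atom 9: C, bond orders sum to 3 (valence 4) → 1 H
  atom 10: S, bond orders sum to 2 (valence 2) → 0 H
  atom 11: C, bond orders sum to 3 (valence 4) → 1 H
Totals → C:6, H:2, F:3, N:1, S:1.

C6H2F3NS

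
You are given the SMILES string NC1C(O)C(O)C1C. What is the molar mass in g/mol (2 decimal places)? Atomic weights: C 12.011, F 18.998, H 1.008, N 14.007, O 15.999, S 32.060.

117.15 g/mol

First, the molecular formula is C5H11NO2 (counting implicit H from valence).
  C: 5 × 12.011 = 60.055
  H: 11 × 1.008 = 11.088
  N: 1 × 14.007 = 14.007
  O: 2 × 15.999 = 31.998
Sum: 5×12.011 + 11×1.008 + 1×14.007 + 2×15.999 = 117.148 → 117.15 g/mol.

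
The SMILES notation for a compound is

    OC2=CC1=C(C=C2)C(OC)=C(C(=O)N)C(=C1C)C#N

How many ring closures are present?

In SMILES, each pair of matching ring-closure digits denotes one ring-closing bond; the number of such bonds equals the number of independent rings.
Ring-closure bonds here: 2.

2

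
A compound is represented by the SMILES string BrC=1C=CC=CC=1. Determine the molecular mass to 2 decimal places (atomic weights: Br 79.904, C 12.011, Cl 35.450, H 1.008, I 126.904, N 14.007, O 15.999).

First, the molecular formula is C6H5Br (counting implicit H from valence).
  Br: 1 × 79.904 = 79.904
  C: 6 × 12.011 = 72.066
  H: 5 × 1.008 = 5.040
Sum: 1×79.904 + 6×12.011 + 5×1.008 = 157.010 → 157.01 g/mol.

157.01 g/mol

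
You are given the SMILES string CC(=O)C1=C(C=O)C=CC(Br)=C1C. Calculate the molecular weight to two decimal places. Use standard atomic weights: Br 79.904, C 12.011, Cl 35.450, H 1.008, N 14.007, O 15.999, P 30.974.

241.08 g/mol

First, the molecular formula is C10H9BrO2 (counting implicit H from valence).
  Br: 1 × 79.904 = 79.904
  C: 10 × 12.011 = 120.110
  H: 9 × 1.008 = 9.072
  O: 2 × 15.999 = 31.998
Sum: 1×79.904 + 10×12.011 + 9×1.008 + 2×15.999 = 241.084 → 241.08 g/mol.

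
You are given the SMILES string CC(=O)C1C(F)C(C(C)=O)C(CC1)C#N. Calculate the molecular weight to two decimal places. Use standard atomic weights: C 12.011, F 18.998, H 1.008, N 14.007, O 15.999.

211.24 g/mol

First, the molecular formula is C11H14FNO2 (counting implicit H from valence).
  C: 11 × 12.011 = 132.121
  F: 1 × 18.998 = 18.998
  H: 14 × 1.008 = 14.112
  N: 1 × 14.007 = 14.007
  O: 2 × 15.999 = 31.998
Sum: 11×12.011 + 1×18.998 + 14×1.008 + 1×14.007 + 2×15.999 = 211.236 → 211.24 g/mol.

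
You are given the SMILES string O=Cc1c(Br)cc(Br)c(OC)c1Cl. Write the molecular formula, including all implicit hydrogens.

C8H5Br2ClO2

Walk through each heavy atom and fill implicit hydrogens from standard valence (C 4, N 3, O 2, S 2, halogen 1); for lowercase aromatic atoms, an aromatic c carries 1 H when it has two neighbours and 0 H with three, and aromatic n carries 0 H:
  atom 1: O, bond orders sum to 2 (valence 2) → 0 H
  atom 2: C, bond orders sum to 3 (valence 4) → 1 H
  atom 3: aromatic c, 3 neighbours → 0 H
  atom 4: aromatic c, 3 neighbours → 0 H
  atom 5: Br (halogen, monovalent) → 0 H
  atom 6: aromatic c, 2 neighbours → 1 H
  atom 7: aromatic c, 3 neighbours → 0 H
  atom 8: Br (halogen, monovalent) → 0 H
  atom 9: aromatic c, 3 neighbours → 0 H
  atom 10: O, bond orders sum to 2 (valence 2) → 0 H
  atom 11: C, bond orders sum to 1 (valence 4) → 3 H
  atom 12: aromatic c, 3 neighbours → 0 H
  atom 13: Cl (halogen, monovalent) → 0 H
Totals → C:8, H:5, Br:2, Cl:1, O:2.
In Hill order: C8H5Br2ClO2.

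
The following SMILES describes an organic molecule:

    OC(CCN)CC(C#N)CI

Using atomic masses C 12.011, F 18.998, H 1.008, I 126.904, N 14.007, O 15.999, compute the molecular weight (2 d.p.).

268.10 g/mol

First, the molecular formula is C7H13IN2O (counting implicit H from valence).
  C: 7 × 12.011 = 84.077
  H: 13 × 1.008 = 13.104
  I: 1 × 126.904 = 126.904
  N: 2 × 14.007 = 28.014
  O: 1 × 15.999 = 15.999
Sum: 7×12.011 + 13×1.008 + 1×126.904 + 2×14.007 + 1×15.999 = 268.098 → 268.10 g/mol.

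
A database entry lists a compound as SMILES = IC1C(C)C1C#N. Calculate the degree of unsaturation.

Molecular formula: C5H6IN.
DoU = (2C + 2 + N − H − X) / 2, where X is the halogen count and O/S are ignored.
    = (2·5 + 2 + 1 − 6 − 1) / 2 = 6 / 2 = 3.

3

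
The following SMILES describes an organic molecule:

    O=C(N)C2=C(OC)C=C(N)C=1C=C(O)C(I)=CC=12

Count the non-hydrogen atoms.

Every atom symbol written in the SMILES (organic subset) is one heavy atom; implicit H are not written.
Heavy atoms by element → C:12, I:1, N:2, O:3.
Total: 18.

18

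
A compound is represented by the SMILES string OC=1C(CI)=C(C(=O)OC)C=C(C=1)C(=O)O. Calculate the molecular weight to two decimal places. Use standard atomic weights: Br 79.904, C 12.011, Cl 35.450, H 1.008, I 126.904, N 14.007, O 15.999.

336.08 g/mol

First, the molecular formula is C10H9IO5 (counting implicit H from valence).
  C: 10 × 12.011 = 120.110
  H: 9 × 1.008 = 9.072
  I: 1 × 126.904 = 126.904
  O: 5 × 15.999 = 79.995
Sum: 10×12.011 + 9×1.008 + 1×126.904 + 5×15.999 = 336.081 → 336.08 g/mol.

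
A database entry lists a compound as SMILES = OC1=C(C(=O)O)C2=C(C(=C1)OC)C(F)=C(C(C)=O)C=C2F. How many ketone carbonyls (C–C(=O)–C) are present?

1

The ketone motif appears at heavy-atom position 16 in the SMILES.
Other groups present: 1 carboxylic acid, 1 ether, 1 hydroxyl.
Ketone count: 1.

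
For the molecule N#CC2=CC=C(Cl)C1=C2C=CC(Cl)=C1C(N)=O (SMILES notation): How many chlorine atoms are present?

2

Scan the SMILES for Cl atoms (remember two-letter symbols like Cl and Br are single atoms).
Chlorine count: 2.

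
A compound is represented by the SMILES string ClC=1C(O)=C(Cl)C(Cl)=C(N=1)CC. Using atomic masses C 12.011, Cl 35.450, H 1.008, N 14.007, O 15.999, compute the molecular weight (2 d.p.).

226.48 g/mol

First, the molecular formula is C7H6Cl3NO (counting implicit H from valence).
  C: 7 × 12.011 = 84.077
  Cl: 3 × 35.450 = 106.350
  H: 6 × 1.008 = 6.048
  N: 1 × 14.007 = 14.007
  O: 1 × 15.999 = 15.999
Sum: 7×12.011 + 3×35.450 + 6×1.008 + 1×14.007 + 1×15.999 = 226.481 → 226.48 g/mol.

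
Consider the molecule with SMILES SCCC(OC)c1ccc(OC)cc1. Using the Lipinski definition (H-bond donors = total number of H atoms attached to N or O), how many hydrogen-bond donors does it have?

0

Donors: find every N or O and count the H atoms it carries.
  atom 5 (O): bond orders sum to 2 → 0 H
  atom 11 (O): bond orders sum to 2 → 0 H
Lipinski HBD = 0.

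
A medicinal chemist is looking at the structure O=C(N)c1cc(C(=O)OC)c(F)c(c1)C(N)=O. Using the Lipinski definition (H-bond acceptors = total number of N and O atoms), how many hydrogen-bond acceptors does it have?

6

N atoms: 2; O atoms: 4.
Lipinski HBA = 2 + 4 = 6.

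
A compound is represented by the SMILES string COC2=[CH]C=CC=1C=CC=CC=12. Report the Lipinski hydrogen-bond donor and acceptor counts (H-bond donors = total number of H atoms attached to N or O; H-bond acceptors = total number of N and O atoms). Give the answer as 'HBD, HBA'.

0, 1

Donors: find every N or O and count the H atoms it carries.
  atom 2 (O): bond orders sum to 2 → 0 H
Lipinski HBD = 0.
Acceptors: N atoms = 0, O atoms = 1 → HBA = 1.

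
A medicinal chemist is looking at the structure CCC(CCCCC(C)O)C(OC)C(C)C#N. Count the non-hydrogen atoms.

Every atom symbol written in the SMILES (organic subset) is one heavy atom; implicit H are not written.
Heavy atoms by element → C:14, N:1, O:2.
Total: 17.

17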